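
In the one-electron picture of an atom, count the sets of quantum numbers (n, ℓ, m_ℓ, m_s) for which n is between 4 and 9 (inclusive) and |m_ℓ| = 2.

For each n in the range, tally the orbitals obeying |m_ℓ| = 2:
n=4 → 4; n=5 → 6; n=6 → 8; n=7 → 10; n=8 → 12; n=9 → 14.
Orbitals: 4 + 6 + 8 + 10 + 12 + 14 = 54. Including both spin states (m_s = ±1/2) gives 2 × 54 = 108 states.

108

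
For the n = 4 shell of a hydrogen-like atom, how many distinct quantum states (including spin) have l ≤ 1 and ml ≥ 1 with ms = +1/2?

With n = 4 the allowed l are 0, 1, …, 3.
The (l, ml) pairs meeting l ≤ 1 and ml ≥ 1 give: l=1 → 1.
Orbitals: 1. With ms fixed to a single value there is one state per orbital, giving 1 state.

1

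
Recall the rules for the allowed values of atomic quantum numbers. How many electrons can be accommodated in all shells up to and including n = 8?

Total orbitals = 1² + 2² + 3² + 4² + 5² + 6² + 7² + 8² = 204. Doubling for spin gives 408 electrons.

408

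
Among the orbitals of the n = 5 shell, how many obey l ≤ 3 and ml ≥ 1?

6

The n = 5 shell has l = 0 through 4; check each.
The (l, ml) pairs meeting l ≤ 3 and ml ≥ 1 give: l=1 → 1; l=2 → 2; l=3 → 3.
Total orbitals: 1 + 2 + 3 = 6.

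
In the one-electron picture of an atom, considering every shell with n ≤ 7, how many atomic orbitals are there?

Total orbitals = 1² + 2² + 3² + 4² + 5² + 6² + 7² = 140.

140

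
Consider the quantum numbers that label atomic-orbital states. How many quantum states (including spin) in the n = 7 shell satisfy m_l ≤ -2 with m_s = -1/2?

15

The n = 7 shell has l = 0 through 6; check each.
The (l, m_l) pairs meeting m_l ≤ -2 give: l=2 → 1; l=3 → 2; l=4 → 3; l=5 → 4; l=6 → 5.
Orbitals: 1 + 2 + 3 + 4 + 5 = 15. With m_s fixed to a single value there is one state per orbital, giving 15 states.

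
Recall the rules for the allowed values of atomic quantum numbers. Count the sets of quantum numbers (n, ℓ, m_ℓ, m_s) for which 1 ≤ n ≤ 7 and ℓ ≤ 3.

For each n in the range, tally the orbitals obeying ℓ ≤ 3:
n=1 → 1; n=2 → 4; n=3 → 9; n=4 → 16; n=5 → 16; n=6 → 16; n=7 → 16.
Orbitals: 1 + 4 + 9 + 16 + 16 + 16 + 16 = 78. Including both spin states (m_s = ±1/2) gives 2 × 78 = 156 states.

156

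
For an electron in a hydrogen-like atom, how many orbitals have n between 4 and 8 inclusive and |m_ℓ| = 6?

Work shell by shell — for each n, count the (ℓ, m_ℓ) pairs that satisfy |m_ℓ| = 6:
n=7 → 2; n=8 → 4.
Total orbitals: 2 + 4 = 6.

6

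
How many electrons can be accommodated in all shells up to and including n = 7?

Total orbitals = 1² + 2² + 3² + 4² + 5² + 6² + 7² = 140. Doubling for spin gives 280 electrons.

280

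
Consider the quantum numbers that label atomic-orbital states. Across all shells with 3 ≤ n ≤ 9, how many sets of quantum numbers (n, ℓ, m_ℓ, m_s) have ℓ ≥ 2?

504

Per-shell orbital counts meeting the constraint:
n=3 → 5; n=4 → 12; n=5 → 21; n=6 → 32; n=7 → 45; n=8 → 60; n=9 → 77.
Orbitals: 5 + 12 + 21 + 32 + 45 + 60 + 77 = 252. Including both spin states (m_s = ±1/2) gives 2 × 252 = 504 states.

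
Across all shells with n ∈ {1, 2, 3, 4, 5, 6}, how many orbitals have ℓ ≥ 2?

70

For each n in the range, tally the orbitals obeying ℓ ≥ 2:
n=3 → 5; n=4 → 12; n=5 → 21; n=6 → 32.
Total orbitals: 5 + 12 + 21 + 32 = 70.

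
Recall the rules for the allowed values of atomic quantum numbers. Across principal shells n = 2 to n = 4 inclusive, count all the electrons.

58

Shell n has n² orbitals: 2²=4 + 3²=9 + 4²=16 = 29 orbitals.
Two spin states per orbital: 2 × 29 = 58 electrons.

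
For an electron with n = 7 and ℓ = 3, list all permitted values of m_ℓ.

-3, -2, -1, 0, 1, 2, 3

m_ℓ takes every integer from −ℓ to +ℓ. With ℓ = 3 that gives the 7 values -3, -2, -1, 0, 1, 2, 3.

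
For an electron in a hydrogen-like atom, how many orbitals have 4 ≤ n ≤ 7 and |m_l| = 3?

Treat each shell separately and count matching orbitals:
n=4 → 2; n=5 → 4; n=6 → 6; n=7 → 8.
Total orbitals: 2 + 4 + 6 + 8 = 20.

20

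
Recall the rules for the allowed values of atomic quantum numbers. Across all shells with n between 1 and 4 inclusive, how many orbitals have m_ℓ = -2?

3

Per-shell orbital counts meeting the constraint:
n=3 → 1; n=4 → 2.
Total orbitals: 1 + 2 = 3.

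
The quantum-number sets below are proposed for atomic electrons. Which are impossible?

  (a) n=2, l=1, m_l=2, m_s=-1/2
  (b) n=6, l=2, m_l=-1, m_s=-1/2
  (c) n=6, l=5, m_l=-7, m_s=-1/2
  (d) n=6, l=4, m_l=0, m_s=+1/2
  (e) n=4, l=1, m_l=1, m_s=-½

(a) and (c)

(a) has |m_l| = 2 > l = 1, violating −l ≤ m_l ≤ l.
(c) has |m_l| = 7 > l = 5, violating −l ≤ m_l ≤ l.
The remaining sets (b), (d), (e) satisfy all four rules.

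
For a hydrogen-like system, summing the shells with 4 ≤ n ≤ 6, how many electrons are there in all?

154

Shell n has n² orbitals: 4²=16 + 5²=25 + 6²=36 = 77 orbitals.
Two spin states per orbital: 2 × 77 = 154 electrons.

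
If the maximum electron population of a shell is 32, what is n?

2n² = 32 ⇒ n² = 16 ⇒ n = 4.

n = 4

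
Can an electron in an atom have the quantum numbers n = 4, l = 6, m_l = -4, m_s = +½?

Invalid

The orbital quantum number must satisfy 0 ≤ l ≤ n−1. With n = 4 the allowed l values are 0, 1, 2, 3, so l = 6 is out of range.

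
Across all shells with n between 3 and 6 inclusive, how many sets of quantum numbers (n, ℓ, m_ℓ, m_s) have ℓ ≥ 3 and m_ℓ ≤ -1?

For each n in the range, tally the orbitals obeying ℓ ≥ 3 and m_ℓ ≤ -1:
n=4 → 3; n=5 → 7; n=6 → 12.
Orbitals: 3 + 7 + 12 = 22. Including both spin states (m_s = ±1/2) gives 2 × 22 = 44 states.

44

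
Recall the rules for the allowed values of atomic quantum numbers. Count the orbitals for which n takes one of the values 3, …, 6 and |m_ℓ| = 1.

Per-shell orbital counts meeting the constraint:
n=3 → 4; n=4 → 6; n=5 → 8; n=6 → 10.
Total orbitals: 4 + 6 + 8 + 10 = 28.

28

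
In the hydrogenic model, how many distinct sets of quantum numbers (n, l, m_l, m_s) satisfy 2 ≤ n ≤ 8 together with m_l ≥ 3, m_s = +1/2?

For each n in the range, tally the orbitals obeying m_l ≥ 3:
n=4 → 1; n=5 → 3; n=6 → 6; n=7 → 10; n=8 → 15.
Orbitals: 1 + 3 + 6 + 10 + 15 = 35. With m_s fixed to +1/2 there is one state per orbital, so 35 states.

35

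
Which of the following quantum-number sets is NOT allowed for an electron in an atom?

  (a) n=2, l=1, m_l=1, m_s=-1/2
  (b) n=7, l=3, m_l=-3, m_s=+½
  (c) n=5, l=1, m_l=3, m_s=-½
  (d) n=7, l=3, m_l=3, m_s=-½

(c)

(c) has |m_l| = 3 > l = 1, violating −l ≤ m_l ≤ l.
The remaining sets (a), (b), (d) satisfy all four rules.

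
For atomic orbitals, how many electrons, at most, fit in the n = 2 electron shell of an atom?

A shell holds 2n² electrons: 2 × 2² = 2 × 4 = 8.

8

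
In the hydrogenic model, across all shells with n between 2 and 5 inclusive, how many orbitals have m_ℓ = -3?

Per-shell orbital counts meeting the constraint:
n=4 → 1; n=5 → 2.
Total orbitals: 1 + 2 = 3.

3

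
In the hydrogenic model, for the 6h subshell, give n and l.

The leading integer gives n = 6; the letter 'h' means l = 5.

n = 6, l = 5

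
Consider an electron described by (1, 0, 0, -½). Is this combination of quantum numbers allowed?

n = 1 is a positive integer. l = 0 satisfies 0 ≤ l ≤ n−1 = 0. m_l = 0 lies in the range −l … +l (here 0). m_s = -1/2 is one of ±1/2.
All four constraints are satisfied.

Allowed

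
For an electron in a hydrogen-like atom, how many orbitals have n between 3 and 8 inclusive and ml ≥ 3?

Per-shell orbital counts meeting the constraint:
n=4 → 1; n=5 → 3; n=6 → 6; n=7 → 10; n=8 → 15.
Total orbitals: 1 + 3 + 6 + 10 + 15 = 35.

35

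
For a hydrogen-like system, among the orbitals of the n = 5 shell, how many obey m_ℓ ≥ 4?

1

Go through ℓ = 0, …, 4 (the values permitted for n = 5).
Per ℓ-value: ℓ=4 → 1.
Total orbitals: 1.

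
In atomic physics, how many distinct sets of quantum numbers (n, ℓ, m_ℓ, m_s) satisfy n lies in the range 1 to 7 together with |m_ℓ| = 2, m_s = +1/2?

30

Per-shell orbital counts meeting the constraint:
n=3 → 2; n=4 → 4; n=5 → 6; n=6 → 8; n=7 → 10.
Orbitals: 2 + 4 + 6 + 8 + 10 = 30. With m_s fixed to +1/2 there is one state per orbital, so 30 states.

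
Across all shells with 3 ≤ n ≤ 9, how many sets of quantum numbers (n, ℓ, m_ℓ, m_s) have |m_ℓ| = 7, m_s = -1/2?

Work shell by shell — for each n, count the (ℓ, m_ℓ) pairs that satisfy |m_ℓ| = 7:
n=8 → 2; n=9 → 4.
Orbitals: 2 + 4 = 6. With m_s fixed to -1/2 there is one state per orbital, so 6 states.

6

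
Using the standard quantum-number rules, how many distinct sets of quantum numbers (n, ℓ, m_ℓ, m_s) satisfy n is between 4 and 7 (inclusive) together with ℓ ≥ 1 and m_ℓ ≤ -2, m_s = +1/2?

Go shell by shell, enumerating (ℓ, m_ℓ) with ℓ ≥ 1 and m_ℓ ≤ -2:
n=4 → 3; n=5 → 6; n=6 → 10; n=7 → 15.
Orbitals: 3 + 6 + 10 + 15 = 34. With m_s fixed to +1/2 there is one state per orbital, so 34 states.

34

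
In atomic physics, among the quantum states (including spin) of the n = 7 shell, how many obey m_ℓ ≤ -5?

6

Per ℓ-value: ℓ=5 → 1; ℓ=6 → 2.
Orbitals: 1 + 2 = 3. Each orbital carries two spin states, so 3 × 2 = 6 states.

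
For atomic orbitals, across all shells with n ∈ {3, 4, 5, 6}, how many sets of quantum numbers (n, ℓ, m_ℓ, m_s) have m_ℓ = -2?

Work shell by shell — for each n, count the (ℓ, m_ℓ) pairs that satisfy m_ℓ = -2:
n=3 → 1; n=4 → 2; n=5 → 3; n=6 → 4.
Orbitals: 1 + 2 + 3 + 4 = 10. Including both spin states (m_s = ±1/2) gives 2 × 10 = 20 states.

20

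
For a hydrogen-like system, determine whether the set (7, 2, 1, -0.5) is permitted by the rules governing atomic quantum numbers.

Valid

n = 7 is a positive integer. ℓ = 2 satisfies 0 ≤ ℓ ≤ n−1 = 6. m_ℓ = 1 lies in the range −ℓ … +ℓ (here −2 … 2). m_s = -1/2 is one of ±1/2.
All four constraints are satisfied.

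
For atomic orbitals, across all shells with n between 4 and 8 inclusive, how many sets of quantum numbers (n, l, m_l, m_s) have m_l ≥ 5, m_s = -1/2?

10

For each n in the range, tally the orbitals obeying m_l ≥ 5:
n=6 → 1; n=7 → 3; n=8 → 6.
Orbitals: 1 + 3 + 6 = 10. With m_s fixed to -1/2 there is one state per orbital, so 10 states.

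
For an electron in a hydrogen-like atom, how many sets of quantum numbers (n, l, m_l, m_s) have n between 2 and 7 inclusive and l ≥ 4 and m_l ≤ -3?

Work shell by shell — for each n, count the (l, m_l) pairs that satisfy l ≥ 4 and m_l ≤ -3:
n=5 → 2; n=6 → 5; n=7 → 9.
Orbitals: 2 + 5 + 9 = 16. Including both spin states (m_s = ±1/2) gives 2 × 16 = 32 states.

32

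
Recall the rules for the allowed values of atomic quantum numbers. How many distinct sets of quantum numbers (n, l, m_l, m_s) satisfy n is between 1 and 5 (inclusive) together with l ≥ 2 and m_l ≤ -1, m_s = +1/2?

16

Go shell by shell, enumerating (l, m_l) with l ≥ 2 and m_l ≤ -1:
n=3 → 2; n=4 → 5; n=5 → 9.
Orbitals: 2 + 5 + 9 = 16. With m_s fixed to +1/2 there is one state per orbital, so 16 states.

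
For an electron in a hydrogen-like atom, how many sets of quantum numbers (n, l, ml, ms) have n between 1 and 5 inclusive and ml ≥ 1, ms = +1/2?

20

For each n in the range, tally the orbitals obeying ml ≥ 1:
n=2 → 1; n=3 → 3; n=4 → 6; n=5 → 10.
Orbitals: 1 + 3 + 6 + 10 = 20. With ms fixed to +1/2 there is one state per orbital, so 20 states.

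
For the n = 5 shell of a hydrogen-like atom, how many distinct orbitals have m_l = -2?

Go through l = 0, …, 4 (the values permitted for n = 5).
Orbitals with m_l = -2, by l: l=2 → 1; l=3 → 1; l=4 → 1.
Total orbitals: 1 + 1 + 1 = 3.

3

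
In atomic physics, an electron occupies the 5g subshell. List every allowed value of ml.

The 5g subshell has l = 4, and ml takes every integer from −l to +l. With l = 4 that gives the 9 values -4, -3, -2, -1, 0, 1, 2, 3, 4.

-4, -3, -2, -1, 0, 1, 2, 3, 4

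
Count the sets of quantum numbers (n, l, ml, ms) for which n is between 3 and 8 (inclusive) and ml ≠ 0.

332

Work shell by shell — for each n, count the (l, ml) pairs that satisfy ml ≠ 0:
n=3 → 6; n=4 → 12; n=5 → 20; n=6 → 30; n=7 → 42; n=8 → 56.
Orbitals: 6 + 12 + 20 + 30 + 42 + 56 = 166. Including both spin states (ms = ±1/2) gives 2 × 166 = 332 states.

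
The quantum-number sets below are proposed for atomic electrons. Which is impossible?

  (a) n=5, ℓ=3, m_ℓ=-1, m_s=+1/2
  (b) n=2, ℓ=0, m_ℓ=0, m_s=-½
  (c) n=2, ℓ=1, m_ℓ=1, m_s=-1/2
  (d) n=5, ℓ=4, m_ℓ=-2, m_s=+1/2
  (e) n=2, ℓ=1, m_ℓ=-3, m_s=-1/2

(e) has |m_ℓ| = 3 > ℓ = 1, violating −ℓ ≤ m_ℓ ≤ ℓ.
The remaining sets (a), (b), (c), (d) satisfy all four rules.

(e)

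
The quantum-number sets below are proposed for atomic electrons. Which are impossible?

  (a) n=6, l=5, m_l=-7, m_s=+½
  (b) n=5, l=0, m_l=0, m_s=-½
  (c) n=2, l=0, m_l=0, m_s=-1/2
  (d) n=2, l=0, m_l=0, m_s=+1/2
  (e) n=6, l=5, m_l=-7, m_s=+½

(a) and (e)

(a) has |m_l| = 7 > l = 5, violating −l ≤ m_l ≤ l.
(e) has |m_l| = 7 > l = 5, violating −l ≤ m_l ≤ l.
The remaining sets (b), (c), (d) satisfy all four rules.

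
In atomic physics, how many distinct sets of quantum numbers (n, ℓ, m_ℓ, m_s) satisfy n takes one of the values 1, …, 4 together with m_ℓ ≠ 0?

Treat each shell separately and count matching orbitals:
n=2 → 2; n=3 → 6; n=4 → 12.
Orbitals: 2 + 6 + 12 = 20. Including both spin states (m_s = ±1/2) gives 2 × 20 = 40 states.

40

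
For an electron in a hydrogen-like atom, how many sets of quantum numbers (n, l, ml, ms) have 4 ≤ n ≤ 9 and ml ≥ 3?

112

For each n in the range, tally the orbitals obeying ml ≥ 3:
n=4 → 1; n=5 → 3; n=6 → 6; n=7 → 10; n=8 → 15; n=9 → 21.
Orbitals: 1 + 3 + 6 + 10 + 15 + 21 = 56. Including both spin states (ms = ±1/2) gives 2 × 56 = 112 states.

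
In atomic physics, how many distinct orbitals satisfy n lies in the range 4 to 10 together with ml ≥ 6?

20

Per-shell orbital counts meeting the constraint:
n=7 → 1; n=8 → 3; n=9 → 6; n=10 → 10.
Total orbitals: 1 + 3 + 6 + 10 = 20.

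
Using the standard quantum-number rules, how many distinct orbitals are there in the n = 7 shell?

49

The n = 7 shell contains n² = 7² = 49 orbitals.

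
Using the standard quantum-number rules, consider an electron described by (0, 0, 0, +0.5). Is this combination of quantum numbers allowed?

The principal quantum number must be a positive integer (n ≥ 1), but here n = 0.

No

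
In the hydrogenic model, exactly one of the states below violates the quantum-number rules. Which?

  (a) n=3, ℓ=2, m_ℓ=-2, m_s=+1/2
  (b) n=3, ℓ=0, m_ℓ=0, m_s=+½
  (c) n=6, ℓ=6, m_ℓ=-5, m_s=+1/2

(c)

(c) has ℓ = 6 ≥ n = 6, violating 0 ≤ ℓ ≤ n−1.
The remaining sets (a), (b) satisfy all four rules.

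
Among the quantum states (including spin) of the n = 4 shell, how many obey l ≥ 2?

24

For n = 4, l ranges over 0 … 3.
Contributions: l=2 → 5; l=3 → 7.
Orbitals: 5 + 7 = 12. Each orbital carries two spin states, so 12 × 2 = 24 states.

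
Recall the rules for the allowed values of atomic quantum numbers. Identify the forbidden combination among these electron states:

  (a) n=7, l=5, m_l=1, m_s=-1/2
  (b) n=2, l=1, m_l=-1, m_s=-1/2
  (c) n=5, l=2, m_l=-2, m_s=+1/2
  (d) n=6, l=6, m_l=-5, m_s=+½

(d)

(d) has l = 6 ≥ n = 6, violating 0 ≤ l ≤ n−1.
The remaining sets (a), (b), (c) satisfy all four rules.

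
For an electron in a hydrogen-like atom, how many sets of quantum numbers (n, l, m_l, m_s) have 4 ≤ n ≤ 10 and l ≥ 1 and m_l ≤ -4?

112

Go shell by shell, enumerating (l, m_l) with l ≥ 1 and m_l ≤ -4:
n=5 → 1; n=6 → 3; n=7 → 6; n=8 → 10; n=9 → 15; n=10 → 21.
Orbitals: 1 + 3 + 6 + 10 + 15 + 21 = 56. Including both spin states (m_s = ±1/2) gives 2 × 56 = 112 states.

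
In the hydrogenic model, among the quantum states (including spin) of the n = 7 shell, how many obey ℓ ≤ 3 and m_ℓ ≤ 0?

20

For n = 7, ℓ ranges over 0 … 6.
Per ℓ-value: ℓ=0 → 1; ℓ=1 → 2; ℓ=2 → 3; ℓ=3 → 4.
Orbitals: 1 + 2 + 3 + 4 = 10. Each orbital carries two spin states, so 10 × 2 = 20 states.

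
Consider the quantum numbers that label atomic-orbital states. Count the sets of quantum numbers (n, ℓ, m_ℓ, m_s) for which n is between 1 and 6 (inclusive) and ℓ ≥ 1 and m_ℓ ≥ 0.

For each n in the range, tally the orbitals obeying ℓ ≥ 1 and m_ℓ ≥ 0:
n=2 → 2; n=3 → 5; n=4 → 9; n=5 → 14; n=6 → 20.
Orbitals: 2 + 5 + 9 + 14 + 20 = 50. Including both spin states (m_s = ±1/2) gives 2 × 50 = 100 states.

100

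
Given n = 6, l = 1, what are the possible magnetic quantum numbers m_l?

-1, 0, 1

m_l takes every integer from −l to +l. With l = 1 that gives the 3 values -1, 0, 1.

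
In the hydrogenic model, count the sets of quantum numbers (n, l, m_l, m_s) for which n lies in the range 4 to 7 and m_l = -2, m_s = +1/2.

For each n in the range, tally the orbitals obeying m_l = -2:
n=4 → 2; n=5 → 3; n=6 → 4; n=7 → 5.
Orbitals: 2 + 3 + 4 + 5 = 14. With m_s fixed to +1/2 there is one state per orbital, so 14 states.

14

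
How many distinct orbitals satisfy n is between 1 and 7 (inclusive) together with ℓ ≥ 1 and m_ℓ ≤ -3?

20

Count contributing orbitals for each principal shell:
n=4 → 1; n=5 → 3; n=6 → 6; n=7 → 10.
Total orbitals: 1 + 3 + 6 + 10 = 20.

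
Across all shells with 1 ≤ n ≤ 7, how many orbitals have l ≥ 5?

Treat each shell separately and count matching orbitals:
n=6 → 11; n=7 → 24.
Total orbitals: 11 + 24 = 35.

35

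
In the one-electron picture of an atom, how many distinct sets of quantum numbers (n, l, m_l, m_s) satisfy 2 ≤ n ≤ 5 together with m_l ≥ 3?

8

Count contributing orbitals for each principal shell:
n=4 → 1; n=5 → 3.
Orbitals: 1 + 3 = 4. Including both spin states (m_s = ±1/2) gives 2 × 4 = 8 states.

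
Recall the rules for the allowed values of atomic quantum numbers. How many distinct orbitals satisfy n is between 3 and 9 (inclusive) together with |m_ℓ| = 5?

Per-shell orbital counts meeting the constraint:
n=6 → 2; n=7 → 4; n=8 → 6; n=9 → 8.
Total orbitals: 2 + 4 + 6 + 8 = 20.

20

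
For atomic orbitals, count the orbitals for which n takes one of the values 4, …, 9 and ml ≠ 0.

Per-shell orbital counts meeting the constraint:
n=4 → 12; n=5 → 20; n=6 → 30; n=7 → 42; n=8 → 56; n=9 → 72.
Total orbitals: 12 + 20 + 30 + 42 + 56 + 72 = 232.

232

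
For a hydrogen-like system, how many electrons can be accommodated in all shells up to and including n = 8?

Total orbitals = 1² + 2² + 3² + 4² + 5² + 6² + 7² + 8² = 204. Doubling for spin gives 408 electrons.

408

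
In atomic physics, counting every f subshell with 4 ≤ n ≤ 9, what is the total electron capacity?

An f subshell (l = 3) exists for every n ≥ 4, so shells n = 4, 5, 6, 7, 8, 9 each contribute one — 6 subshells.
Since each f subshell holds 2(2·3+1) = 14 electrons, the total is 6 × 14 = 84.

84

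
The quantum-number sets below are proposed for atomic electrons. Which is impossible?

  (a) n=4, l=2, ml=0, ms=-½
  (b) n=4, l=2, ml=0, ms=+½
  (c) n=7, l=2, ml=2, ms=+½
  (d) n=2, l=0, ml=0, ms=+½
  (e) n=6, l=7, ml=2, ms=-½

(e) has l = 7 ≥ n = 6, violating 0 ≤ l ≤ n−1.
The remaining sets (a), (b), (c), (d) satisfy all four rules.

(e)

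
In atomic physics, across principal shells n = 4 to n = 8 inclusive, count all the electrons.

380

Shell n has n² orbitals: 4²=16 + 5²=25 + 6²=36 + 7²=49 + 8²=64 = 190 orbitals.
Two spin states per orbital: 2 × 190 = 380 electrons.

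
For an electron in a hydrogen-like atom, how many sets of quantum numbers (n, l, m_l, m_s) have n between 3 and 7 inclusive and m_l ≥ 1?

Work shell by shell — for each n, count the (l, m_l) pairs that satisfy m_l ≥ 1:
n=3 → 3; n=4 → 6; n=5 → 10; n=6 → 15; n=7 → 21.
Orbitals: 3 + 6 + 10 + 15 + 21 = 55. Including both spin states (m_s = ±1/2) gives 2 × 55 = 110 states.

110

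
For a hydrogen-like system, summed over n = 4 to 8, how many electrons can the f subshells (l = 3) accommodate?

An f subshell (l = 3) exists for every n ≥ 4, so shells n = 4, 5, 6, 7, 8 each contribute one — 5 subshells.
Since each f subshell holds 2(2·3+1) = 14 electrons, the total is 5 × 14 = 70.

70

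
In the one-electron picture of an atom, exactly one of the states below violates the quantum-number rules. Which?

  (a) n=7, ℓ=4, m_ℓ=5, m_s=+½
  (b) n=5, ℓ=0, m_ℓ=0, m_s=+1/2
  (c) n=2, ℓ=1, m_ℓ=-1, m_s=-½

(a)

(a) has |m_ℓ| = 5 > ℓ = 4, violating −ℓ ≤ m_ℓ ≤ ℓ.
The remaining sets (b), (c) satisfy all four rules.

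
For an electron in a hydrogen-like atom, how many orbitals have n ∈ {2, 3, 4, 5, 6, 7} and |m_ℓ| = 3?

20

Go shell by shell, enumerating (ℓ, m_ℓ) with |m_ℓ| = 3:
n=4 → 2; n=5 → 4; n=6 → 6; n=7 → 8.
Total orbitals: 2 + 4 + 6 + 8 = 20.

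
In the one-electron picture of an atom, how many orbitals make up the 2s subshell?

1

A subshell has 2l+1 orbitals; with l = 0, that's 1.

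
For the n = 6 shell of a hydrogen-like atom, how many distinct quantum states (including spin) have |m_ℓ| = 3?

Contributions: ℓ=3 → 2; ℓ=4 → 2; ℓ=5 → 2.
Orbitals: 2 + 2 + 2 = 6. Each orbital carries two spin states, so 6 × 2 = 12 states.

12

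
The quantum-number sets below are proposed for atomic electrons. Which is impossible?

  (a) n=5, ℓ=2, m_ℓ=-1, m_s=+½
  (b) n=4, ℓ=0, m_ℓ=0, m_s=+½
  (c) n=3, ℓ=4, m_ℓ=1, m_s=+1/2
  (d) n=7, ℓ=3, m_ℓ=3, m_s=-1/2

(c) has ℓ = 4 ≥ n = 3, violating 0 ≤ ℓ ≤ n−1.
The remaining sets (a), (b), (d) satisfy all four rules.

(c)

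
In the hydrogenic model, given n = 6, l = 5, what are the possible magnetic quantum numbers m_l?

-5, -4, -3, -2, -1, 0, 1, 2, 3, 4, 5

m_l takes every integer from −l to +l. With l = 5 that gives the 11 values -5, -4, -3, -2, -1, 0, 1, 2, 3, 4, 5.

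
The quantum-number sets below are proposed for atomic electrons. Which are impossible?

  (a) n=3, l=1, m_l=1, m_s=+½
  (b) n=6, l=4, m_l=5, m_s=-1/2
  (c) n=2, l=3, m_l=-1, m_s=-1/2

(b) and (c)

(b) has |m_l| = 5 > l = 4, violating −l ≤ m_l ≤ l.
(c) has l = 3 ≥ n = 2, violating 0 ≤ l ≤ n−1.
The remaining set (a) satisfies all four rules.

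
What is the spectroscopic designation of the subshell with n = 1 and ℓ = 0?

1s

ℓ = 0 corresponds to the letter 's', so the subshell is 1s.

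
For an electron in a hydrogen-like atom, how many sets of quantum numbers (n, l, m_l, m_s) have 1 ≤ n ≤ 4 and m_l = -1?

Go shell by shell, enumerating (l, m_l) with m_l = -1:
n=2 → 1; n=3 → 2; n=4 → 3.
Orbitals: 1 + 2 + 3 = 6. Including both spin states (m_s = ±1/2) gives 2 × 6 = 12 states.

12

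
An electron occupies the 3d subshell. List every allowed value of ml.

-2, -1, 0, 1, 2

The 3d subshell has l = 2, and ml takes every integer from −l to +l. With l = 2 that gives the 5 values -2, -1, 0, 1, 2.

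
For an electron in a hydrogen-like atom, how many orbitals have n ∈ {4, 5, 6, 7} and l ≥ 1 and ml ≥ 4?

Go shell by shell, enumerating (l, ml) with l ≥ 1 and ml ≥ 4:
n=5 → 1; n=6 → 3; n=7 → 6.
Total orbitals: 1 + 3 + 6 = 10.

10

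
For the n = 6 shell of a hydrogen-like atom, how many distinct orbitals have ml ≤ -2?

10

With n = 6 the allowed l are 0, 1, …, 5.
Orbitals with ml ≤ -2, by l: l=2 → 1; l=3 → 2; l=4 → 3; l=5 → 4.
Total orbitals: 1 + 2 + 3 + 4 = 10.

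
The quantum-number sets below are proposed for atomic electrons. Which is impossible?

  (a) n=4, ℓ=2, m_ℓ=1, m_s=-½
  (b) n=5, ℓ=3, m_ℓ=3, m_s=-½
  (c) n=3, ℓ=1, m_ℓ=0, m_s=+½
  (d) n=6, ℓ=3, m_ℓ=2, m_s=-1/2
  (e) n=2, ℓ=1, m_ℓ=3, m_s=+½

(e)

(e) has |m_ℓ| = 3 > ℓ = 1, violating −ℓ ≤ m_ℓ ≤ ℓ.
The remaining sets (a), (b), (c), (d) satisfy all four rules.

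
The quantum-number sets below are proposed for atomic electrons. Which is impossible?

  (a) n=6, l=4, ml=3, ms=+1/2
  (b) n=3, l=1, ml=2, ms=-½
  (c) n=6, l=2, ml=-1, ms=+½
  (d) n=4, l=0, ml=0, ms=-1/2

(b)

(b) has |ml| = 2 > l = 1, violating −l ≤ ml ≤ l.
The remaining sets (a), (c), (d) satisfy all four rules.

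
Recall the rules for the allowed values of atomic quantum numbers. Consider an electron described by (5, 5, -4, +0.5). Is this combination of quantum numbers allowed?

No

The orbital quantum number must satisfy 0 ≤ ℓ ≤ n−1. With n = 5 the allowed ℓ values are 0, 1, 2, 3, 4, so ℓ = 5 is out of range.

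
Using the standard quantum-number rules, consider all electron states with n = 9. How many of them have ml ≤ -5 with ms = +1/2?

Contributions: l=5 → 1; l=6 → 2; l=7 → 3; l=8 → 4.
Orbitals: 1 + 2 + 3 + 4 = 10. With ms fixed to a single value there is one state per orbital, giving 10 states.

10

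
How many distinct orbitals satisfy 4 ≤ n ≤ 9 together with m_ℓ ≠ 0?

Treat each shell separately and count matching orbitals:
n=4 → 12; n=5 → 20; n=6 → 30; n=7 → 42; n=8 → 56; n=9 → 72.
Total orbitals: 12 + 20 + 30 + 42 + 56 + 72 = 232.

232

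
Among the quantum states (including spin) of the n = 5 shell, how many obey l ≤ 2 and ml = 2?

With n = 5 the allowed l are 0, 1, …, 4.
Contributions: l=2 → 1.
Orbitals: 1. Each orbital carries two spin states, so 1 × 2 = 2 states.

2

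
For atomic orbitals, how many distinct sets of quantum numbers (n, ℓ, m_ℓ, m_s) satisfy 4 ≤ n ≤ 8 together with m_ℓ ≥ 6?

Per-shell orbital counts meeting the constraint:
n=7 → 1; n=8 → 3.
Orbitals: 1 + 3 = 4. Including both spin states (m_s = ±1/2) gives 2 × 4 = 8 states.

8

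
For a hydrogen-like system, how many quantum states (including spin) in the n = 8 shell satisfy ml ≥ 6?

For n = 8, l ranges over 0 … 7.
Orbitals with ml ≥ 6, by l: l=6 → 1; l=7 → 2.
Orbitals: 1 + 2 = 3. Each orbital carries two spin states, so 3 × 2 = 6 states.

6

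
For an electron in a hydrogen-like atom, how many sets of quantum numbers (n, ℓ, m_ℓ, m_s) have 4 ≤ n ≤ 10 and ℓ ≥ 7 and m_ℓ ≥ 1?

92

Work shell by shell — for each n, count the (ℓ, m_ℓ) pairs that satisfy ℓ ≥ 7 and m_ℓ ≥ 1:
n=8 → 7; n=9 → 15; n=10 → 24.
Orbitals: 7 + 15 + 24 = 46. Including both spin states (m_s = ±1/2) gives 2 × 46 = 92 states.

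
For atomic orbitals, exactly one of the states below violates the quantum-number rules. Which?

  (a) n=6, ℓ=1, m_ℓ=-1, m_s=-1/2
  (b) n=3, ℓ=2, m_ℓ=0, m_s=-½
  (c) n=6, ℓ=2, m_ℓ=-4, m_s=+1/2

(c)

(c) has |m_ℓ| = 4 > ℓ = 2, violating −ℓ ≤ m_ℓ ≤ ℓ.
The remaining sets (a), (b) satisfy all four rules.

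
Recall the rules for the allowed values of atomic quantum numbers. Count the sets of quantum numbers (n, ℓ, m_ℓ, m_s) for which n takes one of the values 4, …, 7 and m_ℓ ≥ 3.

Treat each shell separately and count matching orbitals:
n=4 → 1; n=5 → 3; n=6 → 6; n=7 → 10.
Orbitals: 1 + 3 + 6 + 10 = 20. Including both spin states (m_s = ±1/2) gives 2 × 20 = 40 states.

40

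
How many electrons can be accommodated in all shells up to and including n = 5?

Total orbitals = 1² + 2² + 3² + 4² + 5² = 55. Doubling for spin gives 110 electrons.

110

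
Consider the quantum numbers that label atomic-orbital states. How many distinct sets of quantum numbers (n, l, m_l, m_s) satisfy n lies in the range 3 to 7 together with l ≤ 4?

200

Per-shell orbital counts meeting the constraint:
n=3 → 9; n=4 → 16; n=5 → 25; n=6 → 25; n=7 → 25.
Orbitals: 9 + 16 + 25 + 25 + 25 = 100. Including both spin states (m_s = ±1/2) gives 2 × 100 = 200 states.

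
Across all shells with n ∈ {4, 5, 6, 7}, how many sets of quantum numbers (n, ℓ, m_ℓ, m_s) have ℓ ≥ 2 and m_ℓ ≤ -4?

20

Go shell by shell, enumerating (ℓ, m_ℓ) with ℓ ≥ 2 and m_ℓ ≤ -4:
n=5 → 1; n=6 → 3; n=7 → 6.
Orbitals: 1 + 3 + 6 = 10. Including both spin states (m_s = ±1/2) gives 2 × 10 = 20 states.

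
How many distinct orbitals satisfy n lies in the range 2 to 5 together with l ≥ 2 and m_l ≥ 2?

10

For each n in the range, tally the orbitals obeying l ≥ 2 and m_l ≥ 2:
n=3 → 1; n=4 → 3; n=5 → 6.
Total orbitals: 1 + 3 + 6 = 10.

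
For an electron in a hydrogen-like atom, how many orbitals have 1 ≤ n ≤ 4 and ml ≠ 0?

Work shell by shell — for each n, count the (l, ml) pairs that satisfy ml ≠ 0:
n=2 → 2; n=3 → 6; n=4 → 12.
Total orbitals: 2 + 6 + 12 = 20.

20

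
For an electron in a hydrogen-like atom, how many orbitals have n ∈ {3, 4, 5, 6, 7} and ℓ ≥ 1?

130

For each n in the range, tally the orbitals obeying ℓ ≥ 1:
n=3 → 8; n=4 → 15; n=5 → 24; n=6 → 35; n=7 → 48.
Total orbitals: 8 + 15 + 24 + 35 + 48 = 130.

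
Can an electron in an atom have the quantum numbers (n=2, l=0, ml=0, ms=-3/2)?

Not allowed

The spin quantum number for an electron can only be ms = +1/2 or −1/2; ms = -3/2 is not one of those.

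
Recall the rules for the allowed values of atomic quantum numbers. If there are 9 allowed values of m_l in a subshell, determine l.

m_l ranges over 2l+1 integers, so 2l+1 = 9 ⇒ l = 4.

l = 4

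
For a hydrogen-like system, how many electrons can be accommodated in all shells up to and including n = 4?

Total orbitals = 1² + 2² + 3² + 4² = 30. Doubling for spin gives 60 electrons.

60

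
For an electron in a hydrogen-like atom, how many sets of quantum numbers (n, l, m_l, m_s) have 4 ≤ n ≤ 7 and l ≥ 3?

180

Go shell by shell, enumerating (l, m_l) with l ≥ 3:
n=4 → 7; n=5 → 16; n=6 → 27; n=7 → 40.
Orbitals: 7 + 16 + 27 + 40 = 90. Including both spin states (m_s = ±1/2) gives 2 × 90 = 180 states.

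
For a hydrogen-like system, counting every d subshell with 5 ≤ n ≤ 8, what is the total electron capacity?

A d subshell (ℓ = 2) exists for every n ≥ 3, so shells n = 5, 6, 7, 8 each contribute one — 4 subshells.
Since each d subshell holds 2(2·2+1) = 10 electrons, the total is 4 × 10 = 40.

40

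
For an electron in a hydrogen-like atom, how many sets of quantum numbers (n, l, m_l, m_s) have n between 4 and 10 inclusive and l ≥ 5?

410

For each n in the range, tally the orbitals obeying l ≥ 5:
n=6 → 11; n=7 → 24; n=8 → 39; n=9 → 56; n=10 → 75.
Orbitals: 11 + 24 + 39 + 56 + 75 = 205. Including both spin states (m_s = ±1/2) gives 2 × 205 = 410 states.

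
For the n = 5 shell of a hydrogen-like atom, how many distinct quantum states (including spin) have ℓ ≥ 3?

32

With n = 5 the allowed ℓ are 0, 1, …, 4.
The (ℓ, m_ℓ) pairs meeting ℓ ≥ 3 give: ℓ=3 → 7; ℓ=4 → 9.
Orbitals: 7 + 9 = 16. Each orbital carries two spin states, so 16 × 2 = 32 states.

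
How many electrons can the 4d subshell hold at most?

10

A subshell with l = 2 has 2l+1 = 5 orbitals, each holding 2 electrons (spin ±1/2), so 5 × 2 = 10.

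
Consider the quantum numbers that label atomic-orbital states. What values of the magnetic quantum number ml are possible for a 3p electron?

-1, 0, 1

The 3p subshell has l = 1, and ml takes every integer from −l to +l. With l = 1 that gives the 3 values -1, 0, 1.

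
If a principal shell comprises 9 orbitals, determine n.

n² = 9 ⇒ n = 3.

n = 3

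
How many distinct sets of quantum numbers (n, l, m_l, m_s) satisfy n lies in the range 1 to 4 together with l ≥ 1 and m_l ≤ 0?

Count contributing orbitals for each principal shell:
n=2 → 2; n=3 → 5; n=4 → 9.
Orbitals: 2 + 5 + 9 = 16. Including both spin states (m_s = ±1/2) gives 2 × 16 = 32 states.

32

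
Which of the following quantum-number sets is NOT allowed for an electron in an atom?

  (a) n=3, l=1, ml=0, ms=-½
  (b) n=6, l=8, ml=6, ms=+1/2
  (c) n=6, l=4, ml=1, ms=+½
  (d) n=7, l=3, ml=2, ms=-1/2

(b) has l = 8 ≥ n = 6, violating 0 ≤ l ≤ n−1.
The remaining sets (a), (c), (d) satisfy all four rules.

(b)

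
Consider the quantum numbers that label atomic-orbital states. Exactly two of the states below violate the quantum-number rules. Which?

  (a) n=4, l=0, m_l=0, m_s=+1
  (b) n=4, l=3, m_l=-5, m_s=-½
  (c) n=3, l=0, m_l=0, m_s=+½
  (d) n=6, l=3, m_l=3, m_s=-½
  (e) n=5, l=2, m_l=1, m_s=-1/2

(a) and (b)

(a) has m_s = +1, but an electron's spin must be ±1/2.
(b) has |m_l| = 5 > l = 3, violating −l ≤ m_l ≤ l.
The remaining sets (c), (d), (e) satisfy all four rules.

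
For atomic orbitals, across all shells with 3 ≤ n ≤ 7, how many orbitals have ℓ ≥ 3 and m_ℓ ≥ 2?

Go shell by shell, enumerating (ℓ, m_ℓ) with ℓ ≥ 3 and m_ℓ ≥ 2:
n=4 → 2; n=5 → 5; n=6 → 9; n=7 → 14.
Total orbitals: 2 + 5 + 9 + 14 = 30.

30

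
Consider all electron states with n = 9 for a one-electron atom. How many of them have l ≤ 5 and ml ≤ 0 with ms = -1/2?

The (l, ml) pairs meeting l ≤ 5 and ml ≤ 0 give: l=0 → 1; l=1 → 2; l=2 → 3; l=3 → 4; l=4 → 5; l=5 → 6.
Orbitals: 1 + 2 + 3 + 4 + 5 + 6 = 21. With ms fixed to a single value there is one state per orbital, giving 21 states.

21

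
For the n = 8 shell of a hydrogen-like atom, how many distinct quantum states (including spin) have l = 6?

26

With n = 8 the allowed l are 0, 1, …, 7.
Contributions: l=6 → 13.
Orbitals: 13. Each orbital carries two spin states, so 13 × 2 = 26 states.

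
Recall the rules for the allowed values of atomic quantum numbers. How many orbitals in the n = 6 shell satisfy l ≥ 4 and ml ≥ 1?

Contributions: l=4 → 4; l=5 → 5.
Total orbitals: 4 + 5 = 9.

9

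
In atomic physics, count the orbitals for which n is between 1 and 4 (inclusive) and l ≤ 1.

13

Treat each shell separately and count matching orbitals:
n=1 → 1; n=2 → 4; n=3 → 4; n=4 → 4.
Total orbitals: 1 + 4 + 4 + 4 = 13.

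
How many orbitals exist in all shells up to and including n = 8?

Total orbitals = 1² + 2² + 3² + 4² + 5² + 6² + 7² + 8² = 204.

204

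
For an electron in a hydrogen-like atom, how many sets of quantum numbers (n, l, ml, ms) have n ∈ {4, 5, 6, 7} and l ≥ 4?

Per-shell orbital counts meeting the constraint:
n=5 → 9; n=6 → 20; n=7 → 33.
Orbitals: 9 + 20 + 33 = 62. Including both spin states (ms = ±1/2) gives 2 × 62 = 124 states.

124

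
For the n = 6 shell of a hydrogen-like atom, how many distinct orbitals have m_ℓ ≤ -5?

Go through ℓ = 0, …, 5 (the values permitted for n = 6).
Per ℓ-value: ℓ=5 → 1.
Total orbitals: 1.

1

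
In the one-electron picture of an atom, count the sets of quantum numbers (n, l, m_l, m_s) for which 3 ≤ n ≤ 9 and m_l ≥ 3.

112

Go shell by shell, enumerating (l, m_l) with m_l ≥ 3:
n=4 → 1; n=5 → 3; n=6 → 6; n=7 → 10; n=8 → 15; n=9 → 21.
Orbitals: 1 + 3 + 6 + 10 + 15 + 21 = 56. Including both spin states (m_s = ±1/2) gives 2 × 56 = 112 states.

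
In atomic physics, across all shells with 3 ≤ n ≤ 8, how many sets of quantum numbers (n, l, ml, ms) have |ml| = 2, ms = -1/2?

Per-shell orbital counts meeting the constraint:
n=3 → 2; n=4 → 4; n=5 → 6; n=6 → 8; n=7 → 10; n=8 → 12.
Orbitals: 2 + 4 + 6 + 8 + 10 + 12 = 42. With ms fixed to -1/2 there is one state per orbital, so 42 states.

42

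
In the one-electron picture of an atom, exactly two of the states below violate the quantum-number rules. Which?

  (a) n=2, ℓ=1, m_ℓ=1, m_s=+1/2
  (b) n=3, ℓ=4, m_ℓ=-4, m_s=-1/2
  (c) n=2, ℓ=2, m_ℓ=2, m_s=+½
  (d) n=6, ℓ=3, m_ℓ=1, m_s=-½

(b) has ℓ = 4 ≥ n = 3, violating 0 ≤ ℓ ≤ n−1.
(c) has ℓ = 2 ≥ n = 2, violating 0 ≤ ℓ ≤ n−1.
The remaining sets (a), (d) satisfy all four rules.

(b) and (c)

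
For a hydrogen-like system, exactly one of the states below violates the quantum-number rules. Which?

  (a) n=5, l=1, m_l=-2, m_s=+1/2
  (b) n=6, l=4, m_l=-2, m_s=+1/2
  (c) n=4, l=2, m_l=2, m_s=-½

(a)

(a) has |m_l| = 2 > l = 1, violating −l ≤ m_l ≤ l.
The remaining sets (b), (c) satisfy all four rules.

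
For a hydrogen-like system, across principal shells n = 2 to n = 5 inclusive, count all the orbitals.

54

Shell n has n² orbitals: 2²=4 + 3²=9 + 4²=16 + 5²=25 = 54 orbitals.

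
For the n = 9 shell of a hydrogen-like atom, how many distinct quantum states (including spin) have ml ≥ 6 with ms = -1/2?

Per l-value: l=6 → 1; l=7 → 2; l=8 → 3.
Orbitals: 1 + 2 + 3 = 6. With ms fixed to a single value there is one state per orbital, giving 6 states.

6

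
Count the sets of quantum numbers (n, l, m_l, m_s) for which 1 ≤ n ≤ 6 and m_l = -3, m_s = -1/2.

Per-shell orbital counts meeting the constraint:
n=4 → 1; n=5 → 2; n=6 → 3.
Orbitals: 1 + 2 + 3 = 6. With m_s fixed to -1/2 there is one state per orbital, so 6 states.

6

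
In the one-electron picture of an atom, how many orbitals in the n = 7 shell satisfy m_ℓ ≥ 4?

Go through ℓ = 0, …, 6 (the values permitted for n = 7).
Contributions: ℓ=4 → 1; ℓ=5 → 2; ℓ=6 → 3.
Total orbitals: 1 + 2 + 3 = 6.

6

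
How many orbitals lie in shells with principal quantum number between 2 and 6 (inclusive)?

Shell n has n² orbitals: 2²=4 + 3²=9 + 4²=16 + 5²=25 + 6²=36 = 90 orbitals.

90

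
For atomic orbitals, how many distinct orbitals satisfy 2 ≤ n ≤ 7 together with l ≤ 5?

Work shell by shell — for each n, count the (l, m_l) pairs that satisfy l ≤ 5:
n=2 → 4; n=3 → 9; n=4 → 16; n=5 → 25; n=6 → 36; n=7 → 36.
Total orbitals: 4 + 9 + 16 + 25 + 36 + 36 = 126.

126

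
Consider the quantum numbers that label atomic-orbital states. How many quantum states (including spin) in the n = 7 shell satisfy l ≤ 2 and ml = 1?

4

For n = 7, l ranges over 0 … 6.
Per l-value: l=1 → 1; l=2 → 1.
Orbitals: 1 + 1 = 2. Each orbital carries two spin states, so 2 × 2 = 4 states.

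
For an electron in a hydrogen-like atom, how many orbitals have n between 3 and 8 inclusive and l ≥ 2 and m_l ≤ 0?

98

Per-shell orbital counts meeting the constraint:
n=3 → 3; n=4 → 7; n=5 → 12; n=6 → 18; n=7 → 25; n=8 → 33.
Total orbitals: 3 + 7 + 12 + 18 + 25 + 33 = 98.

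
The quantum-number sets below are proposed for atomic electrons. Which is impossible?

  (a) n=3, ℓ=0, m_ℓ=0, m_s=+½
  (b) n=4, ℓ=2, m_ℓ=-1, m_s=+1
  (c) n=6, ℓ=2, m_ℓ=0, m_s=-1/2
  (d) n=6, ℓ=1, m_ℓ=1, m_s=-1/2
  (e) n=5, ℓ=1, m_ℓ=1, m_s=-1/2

(b) has m_s = +1, but an electron's spin must be ±1/2.
The remaining sets (a), (c), (d), (e) satisfy all four rules.

(b)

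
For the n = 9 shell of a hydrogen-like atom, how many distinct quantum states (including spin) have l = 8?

With n = 9 the allowed l are 0, 1, …, 8.
Per l-value: l=8 → 17.
Orbitals: 17. Each orbital carries two spin states, so 17 × 2 = 34 states.

34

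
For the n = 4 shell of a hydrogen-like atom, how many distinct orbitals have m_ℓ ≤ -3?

1

The (ℓ, m_ℓ) pairs meeting m_ℓ ≤ -3 give: ℓ=3 → 1.
Total orbitals: 1.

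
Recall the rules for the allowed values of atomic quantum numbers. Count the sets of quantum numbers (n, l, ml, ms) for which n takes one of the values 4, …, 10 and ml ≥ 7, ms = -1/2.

10

Work shell by shell — for each n, count the (l, ml) pairs that satisfy ml ≥ 7:
n=8 → 1; n=9 → 3; n=10 → 6.
Orbitals: 1 + 3 + 6 = 10. With ms fixed to -1/2 there is one state per orbital, so 10 states.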